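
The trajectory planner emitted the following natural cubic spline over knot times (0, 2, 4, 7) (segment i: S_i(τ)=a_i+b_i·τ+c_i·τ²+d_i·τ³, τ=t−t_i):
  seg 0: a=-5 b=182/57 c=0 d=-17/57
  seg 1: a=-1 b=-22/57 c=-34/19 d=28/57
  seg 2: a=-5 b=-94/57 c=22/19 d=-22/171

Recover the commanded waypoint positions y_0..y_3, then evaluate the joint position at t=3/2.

y_0 = S_0(0) = a_0 = -5
y_1 = S_1(0) = a_1 = -1
y_2 = S_2(0) = a_2 = -5
y_3 = S_2(3) = -3
t_q=3/2 is in segment 0 (τ=3/2); S_0(τ)=-185/152

y_0=-5 y_1=-1 y_2=-5 y_3=-3
S(3/2) = -185/152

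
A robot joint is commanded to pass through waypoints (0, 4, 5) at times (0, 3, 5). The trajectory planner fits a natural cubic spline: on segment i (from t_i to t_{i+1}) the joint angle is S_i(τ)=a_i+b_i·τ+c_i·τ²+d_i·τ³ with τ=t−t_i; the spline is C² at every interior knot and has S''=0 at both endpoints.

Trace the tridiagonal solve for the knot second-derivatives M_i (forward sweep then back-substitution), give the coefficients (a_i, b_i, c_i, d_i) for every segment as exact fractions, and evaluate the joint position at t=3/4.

  seg 0: a=0 b=19/12 c=0 d=-1/36
  seg 1: a=4 b=5/6 c=-1/4 d=1/24
S(3/4) = 301/256

Δ: Δ0=4/3, Δ1=1/2
row 1: diag=10, rhs=-5; c'=1/5, d'=-1/2
back: M1=-1/2
M: M0=0, M1=-1/2, M2=0
seg 0: a=0, c=M0/2=0, d=(M1−M0)/(6·3)=-1/36, b=Δ0−h0·(2M0+M1)/6=19/12
seg 1: a=4, c=M1/2=-1/4, d=(M2−M1)/(6·2)=1/24, b=Δ1−h1·(2M1+M2)/6=5/6
t_q=3/4 → seg 0, τ=3/4; S=0+19/12·τ+0·τ²+-1/36·τ³=301/256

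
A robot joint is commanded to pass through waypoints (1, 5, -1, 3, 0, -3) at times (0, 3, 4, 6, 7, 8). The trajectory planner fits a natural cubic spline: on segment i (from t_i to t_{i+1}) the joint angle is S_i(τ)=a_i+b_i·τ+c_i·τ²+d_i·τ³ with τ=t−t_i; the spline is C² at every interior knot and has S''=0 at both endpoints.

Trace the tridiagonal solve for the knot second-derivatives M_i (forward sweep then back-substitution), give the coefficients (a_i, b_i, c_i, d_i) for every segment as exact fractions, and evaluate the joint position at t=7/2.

Δ: Δ0=4/3, Δ1=-6, Δ2=2, Δ3=-3, Δ4=-3
row 1: diag=8, rhs=-44; c'=1/8, d'=-11/2
row 2: denom=6−1·1/8=47/8; d'=(48−1·-11/2)/(47/8)=428/47
row 3: denom=6−2·16/47=250/47; d'=(-30−2·428/47)/(250/47)=-1133/125
row 4: denom=4−1·47/250=953/250; d'=(0−1·-1133/125)/(953/250)=2266/953
back: M4=2266/953
back: M3=-1133/125−47/250·2266/953=-9064/953
back: M2=428/47−16/47·-9064/953=11764/953
back: M1=-11/2−1/8·11764/953=-6712/953
M: M0=0, M1=-6712/953, M2=11764/953, M3=-9064/953, M4=2266/953, M5=0
seg 0: a=1, c=M0/2=0, d=(M1−M0)/(6·3)=-3356/8577, b=Δ0−h0·(2M0+M1)/6=13880/2859
seg 1: a=5, c=M1/2=-3356/953, d=(M2−M1)/(6·1)=9238/2859, b=Δ1−h1·(2M1+M2)/6=-16324/2859
seg 2: a=-1, c=M2/2=5882/953, d=(M3−M2)/(6·2)=-5207/2859, b=Δ2−h2·(2M2+M3)/6=-8746/2859
seg 3: a=3, c=M3/2=-4532/953, d=(M4−M3)/(6·1)=5665/2859, b=Δ3−h3·(2M3+M4)/6=-646/2859
seg 4: a=0, c=M4/2=1133/953, d=(M5−M4)/(6·1)=-1133/2859, b=Δ4−h4·(2M4+M5)/6=-10843/2859
t_q=7/2 → seg 1, τ=1/2; S=5+-16324/2859·τ+-3356/953·τ²+9238/2859·τ³=6361/3812

  seg 0: a=1 b=13880/2859 c=0 d=-3356/8577
  seg 1: a=5 b=-16324/2859 c=-3356/953 d=9238/2859
  seg 2: a=-1 b=-8746/2859 c=5882/953 d=-5207/2859
  seg 3: a=3 b=-646/2859 c=-4532/953 d=5665/2859
  seg 4: a=0 b=-10843/2859 c=1133/953 d=-1133/2859
S(7/2) = 6361/3812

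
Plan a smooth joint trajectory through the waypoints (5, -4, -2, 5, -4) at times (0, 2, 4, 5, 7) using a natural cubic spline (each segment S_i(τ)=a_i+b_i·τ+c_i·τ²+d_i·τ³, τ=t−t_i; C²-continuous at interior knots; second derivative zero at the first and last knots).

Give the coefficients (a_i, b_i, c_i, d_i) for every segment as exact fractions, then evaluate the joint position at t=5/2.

  seg 0: a=5 b=-1347/256 c=0 d=195/1024
  seg 1: a=-4 b=-381/128 c=585/512 d=433/1024
  seg 2: a=-2 b=1707/256 c=471/128 d=-857/256
  seg 3: a=5 b=255/64 c=-1629/256 d=543/512
S(5/2) = -42187/8192

Δ: Δ0=-9/2, Δ1=1, Δ2=7, Δ3=-9/2
row 1: diag=8, rhs=33; c'=1/4, d'=33/8
row 2: denom=6−2·1/4=11/2; d'=(36−2·33/8)/(11/2)=111/22
row 3: denom=6−1·2/11=64/11; d'=(-69−1·111/22)/(64/11)=-1629/128
back: M3=-1629/128
back: M2=111/22−2/11·-1629/128=471/64
back: M1=33/8−1/4·471/64=585/256
M: M0=0, M1=585/256, M2=471/64, M3=-1629/128, M4=0
seg 0: a=5, c=M0/2=0, d=(M1−M0)/(6·2)=195/1024, b=Δ0−h0·(2M0+M1)/6=-1347/256
seg 1: a=-4, c=M1/2=585/512, d=(M2−M1)/(6·2)=433/1024, b=Δ1−h1·(2M1+M2)/6=-381/128
seg 2: a=-2, c=M2/2=471/128, d=(M3−M2)/(6·1)=-857/256, b=Δ2−h2·(2M2+M3)/6=1707/256
seg 3: a=5, c=M3/2=-1629/256, d=(M4−M3)/(6·2)=543/512, b=Δ3−h3·(2M3+M4)/6=255/64
t_q=5/2 → seg 1, τ=1/2; S=-4+-381/128·τ+585/512·τ²+433/1024·τ³=-42187/8192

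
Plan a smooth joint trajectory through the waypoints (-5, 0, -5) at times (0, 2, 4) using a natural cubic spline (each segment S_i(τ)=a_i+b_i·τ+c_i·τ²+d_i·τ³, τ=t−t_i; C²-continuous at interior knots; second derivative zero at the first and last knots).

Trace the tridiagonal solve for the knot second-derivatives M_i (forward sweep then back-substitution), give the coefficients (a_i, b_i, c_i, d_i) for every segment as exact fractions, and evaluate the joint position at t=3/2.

Δ: Δ0=5/2, Δ1=-5/2
row 1: diag=8, rhs=-30; c'=1/4, d'=-15/4
back: M1=-15/4
M: M0=0, M1=-15/4, M2=0
seg 0: a=-5, c=M0/2=0, d=(M1−M0)/(6·2)=-5/16, b=Δ0−h0·(2M0+M1)/6=15/4
seg 1: a=0, c=M1/2=-15/8, d=(M2−M1)/(6·2)=5/16, b=Δ1−h1·(2M1+M2)/6=0
t_q=3/2 → seg 0, τ=3/2; S=-5+15/4·τ+0·τ²+-5/16·τ³=-55/128

  seg 0: a=-5 b=15/4 c=0 d=-5/16
  seg 1: a=0 b=0 c=-15/8 d=5/16
S(3/2) = -55/128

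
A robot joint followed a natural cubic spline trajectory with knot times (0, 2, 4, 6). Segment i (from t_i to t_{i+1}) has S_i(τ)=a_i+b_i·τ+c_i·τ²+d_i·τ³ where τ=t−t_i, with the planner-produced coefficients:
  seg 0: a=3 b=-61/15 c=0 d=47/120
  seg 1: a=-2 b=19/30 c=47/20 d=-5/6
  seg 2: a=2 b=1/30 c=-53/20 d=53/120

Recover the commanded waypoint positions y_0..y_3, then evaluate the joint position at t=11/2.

y_0 = S_0(0) = a_0 = 3
y_1 = S_1(0) = a_1 = -2
y_2 = S_2(0) = a_2 = 2
y_3 = S_2(2) = -5
t_q=11/2 is in segment 2 (τ=3/2); S_2(τ)=-155/64

y_0=3 y_1=-2 y_2=2 y_3=-5
S(11/2) = -155/64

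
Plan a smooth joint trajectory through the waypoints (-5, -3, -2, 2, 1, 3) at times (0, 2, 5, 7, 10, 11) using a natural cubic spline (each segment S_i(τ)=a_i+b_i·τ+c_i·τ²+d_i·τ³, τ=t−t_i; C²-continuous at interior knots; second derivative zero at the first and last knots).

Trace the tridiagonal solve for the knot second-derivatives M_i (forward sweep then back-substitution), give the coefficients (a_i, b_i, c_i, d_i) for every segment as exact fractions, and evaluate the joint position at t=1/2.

Δ: Δ0=1, Δ1=1/3, Δ2=2, Δ3=-1/3, Δ4=2
row 1: diag=10, rhs=-4; c'=3/10, d'=-2/5
row 2: denom=10−3·3/10=91/10; d'=(10−3·-2/5)/(91/10)=16/13
row 3: denom=10−2·20/91=870/91; d'=(-14−2·16/13)/(870/91)=-749/435
row 4: denom=8−3·91/290=2047/290; d'=(14−3·-749/435)/(2047/290)=5558/2047
back: M4=5558/2047
back: M3=-749/435−91/290·5558/2047=-15806/6141
back: M2=16/13−20/91·-15806/6141=11032/6141
back: M1=-2/5−3/10·11032/6141=-1922/2047
M: M0=0, M1=-1922/2047, M2=11032/6141, M3=-15806/6141, M4=5558/2047, M5=0
seg 0: a=-5, c=M0/2=0, d=(M1−M0)/(6·2)=-961/12282, b=Δ0−h0·(2M0+M1)/6=8063/6141
seg 1: a=-3, c=M1/2=-961/2047, d=(M2−M1)/(6·3)=8399/55269, b=Δ1−h1·(2M1+M2)/6=2297/6141
seg 2: a=-2, c=M2/2=5516/6141, d=(M3−M2)/(6·2)=-1491/4094, b=Δ2−h2·(2M2+M3)/6=10196/6141
seg 3: a=2, c=M3/2=-7903/6141, d=(M4−M3)/(6·3)=16240/55269, b=Δ3−h3·(2M3+M4)/6=5422/6141
seg 4: a=1, c=M4/2=2779/2047, d=(M5−M4)/(6·1)=-2779/6141, b=Δ4−h4·(2M4+M5)/6=6724/6141
t_q=1/2 → seg 0, τ=1/2; S=-5+8063/6141·τ+0·τ²+-961/12282·τ³=-142579/32752

  seg 0: a=-5 b=8063/6141 c=0 d=-961/12282
  seg 1: a=-3 b=2297/6141 c=-961/2047 d=8399/55269
  seg 2: a=-2 b=10196/6141 c=5516/6141 d=-1491/4094
  seg 3: a=2 b=5422/6141 c=-7903/6141 d=16240/55269
  seg 4: a=1 b=6724/6141 c=2779/2047 d=-2779/6141
S(1/2) = -142579/32752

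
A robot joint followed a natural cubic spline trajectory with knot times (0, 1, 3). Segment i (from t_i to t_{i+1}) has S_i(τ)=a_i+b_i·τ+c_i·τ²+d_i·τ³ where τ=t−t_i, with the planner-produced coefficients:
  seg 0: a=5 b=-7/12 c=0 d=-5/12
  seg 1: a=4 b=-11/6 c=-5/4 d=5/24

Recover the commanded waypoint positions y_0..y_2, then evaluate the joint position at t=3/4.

y_0=5 y_1=4 y_2=-3
S(3/4) = 1123/256

y_0 = S_0(0) = a_0 = 5
y_1 = S_1(0) = a_1 = 4
y_2 = S_1(2) = -3
t_q=3/4 is in segment 0 (τ=3/4); S_0(τ)=1123/256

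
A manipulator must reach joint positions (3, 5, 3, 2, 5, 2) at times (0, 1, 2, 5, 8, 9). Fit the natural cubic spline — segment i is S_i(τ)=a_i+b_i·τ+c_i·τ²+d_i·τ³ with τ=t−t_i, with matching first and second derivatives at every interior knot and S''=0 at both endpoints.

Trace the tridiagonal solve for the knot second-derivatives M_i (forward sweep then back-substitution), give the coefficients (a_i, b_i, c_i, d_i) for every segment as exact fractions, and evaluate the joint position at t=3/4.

Δ: Δ0=2, Δ1=-2, Δ2=-1/3, Δ3=1, Δ4=-3
row 1: diag=4, rhs=-24; c'=1/4, d'=-6
row 2: denom=8−1·1/4=31/4; d'=(10−1·-6)/(31/4)=64/31
row 3: denom=12−3·12/31=336/31; d'=(8−3·64/31)/(336/31)=1/6
row 4: denom=8−3·31/112=803/112; d'=(-24−3·1/6)/(803/112)=-2744/803
back: M4=-2744/803
back: M3=1/6−31/112·-2744/803=2680/2409
back: M2=64/31−12/31·2680/2409=1312/803
back: M1=-6−1/4·1312/803=-5146/803
M: M0=0, M1=-5146/803, M2=1312/803, M3=2680/2409, M4=-2744/803, M5=0
seg 0: a=3, c=M0/2=0, d=(M1−M0)/(6·1)=-2573/2409, b=Δ0−h0·(2M0+M1)/6=7391/2409
seg 1: a=5, c=M1/2=-2573/803, d=(M2−M1)/(6·1)=3229/2409, b=Δ1−h1·(2M1+M2)/6=-328/2409
seg 2: a=3, c=M2/2=656/803, d=(M3−M2)/(6·3)=-628/21681, b=Δ2−h2·(2M2+M3)/6=-6079/2409
seg 3: a=2, c=M3/2=1340/2409, d=(M4−M3)/(6·3)=-496/1971, b=Δ3−h3·(2M3+M4)/6=3845/2409
seg 4: a=5, c=M4/2=-1372/803, d=(M5−M4)/(6·1)=1372/2409, b=Δ4−h4·(2M4+M5)/6=-4483/2409
t_q=3/4 → seg 0, τ=3/4; S=3+7391/2409·τ+0·τ²+-2573/2409·τ³=249275/51392

  seg 0: a=3 b=7391/2409 c=0 d=-2573/2409
  seg 1: a=5 b=-328/2409 c=-2573/803 d=3229/2409
  seg 2: a=3 b=-6079/2409 c=656/803 d=-628/21681
  seg 3: a=2 b=3845/2409 c=1340/2409 d=-496/1971
  seg 4: a=5 b=-4483/2409 c=-1372/803 d=1372/2409
S(3/4) = 249275/51392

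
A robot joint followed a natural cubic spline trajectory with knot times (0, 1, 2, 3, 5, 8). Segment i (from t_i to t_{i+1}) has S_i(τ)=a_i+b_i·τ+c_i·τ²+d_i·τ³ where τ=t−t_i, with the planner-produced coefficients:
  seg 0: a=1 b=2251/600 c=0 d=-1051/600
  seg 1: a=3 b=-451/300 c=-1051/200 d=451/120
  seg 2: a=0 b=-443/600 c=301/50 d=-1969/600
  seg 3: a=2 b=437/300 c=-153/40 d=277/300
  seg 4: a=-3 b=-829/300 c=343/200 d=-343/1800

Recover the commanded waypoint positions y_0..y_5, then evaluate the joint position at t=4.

y_0 = S_0(0) = a_0 = 1
y_1 = S_1(0) = a_1 = 3
y_2 = S_2(0) = a_2 = 0
y_3 = S_3(0) = a_3 = 2
y_4 = S_4(0) = a_4 = -3
y_5 = S_4(3) = -1
t_q=4 is in segment 3 (τ=1); S_3(τ)=111/200

y_0=1 y_1=3 y_2=0 y_3=2 y_4=-3 y_5=-1
S(4) = 111/200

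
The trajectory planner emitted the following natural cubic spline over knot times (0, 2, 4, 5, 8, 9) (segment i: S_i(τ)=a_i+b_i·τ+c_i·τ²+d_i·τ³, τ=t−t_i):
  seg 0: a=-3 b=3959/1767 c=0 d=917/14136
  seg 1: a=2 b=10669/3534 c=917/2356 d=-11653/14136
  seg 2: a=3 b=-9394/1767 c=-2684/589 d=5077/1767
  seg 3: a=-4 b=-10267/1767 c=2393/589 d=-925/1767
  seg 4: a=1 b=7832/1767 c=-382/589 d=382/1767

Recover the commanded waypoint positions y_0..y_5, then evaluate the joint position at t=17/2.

y_0=-3 y_1=2 y_2=3 y_3=-4 y_4=1 y_5=5
S(17/2) = 7259/2356

y_0 = S_0(0) = a_0 = -3
y_1 = S_1(0) = a_1 = 2
y_2 = S_2(0) = a_2 = 3
y_3 = S_3(0) = a_3 = -4
y_4 = S_4(0) = a_4 = 1
y_5 = S_4(1) = 5
t_q=17/2 is in segment 4 (τ=1/2); S_4(τ)=7259/2356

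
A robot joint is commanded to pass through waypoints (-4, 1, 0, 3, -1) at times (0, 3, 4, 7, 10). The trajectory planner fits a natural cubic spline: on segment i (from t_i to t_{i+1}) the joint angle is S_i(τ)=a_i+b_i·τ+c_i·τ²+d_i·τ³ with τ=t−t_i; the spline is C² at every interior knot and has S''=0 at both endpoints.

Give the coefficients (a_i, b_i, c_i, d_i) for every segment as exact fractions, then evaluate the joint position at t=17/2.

  seg 0: a=-4 b=643/228 c=0 d=-263/2052
  seg 1: a=1 b=-73/114 c=-263/228 d=181/228
  seg 2: a=0 b=-43/76 c=70/57 d=-161/684
  seg 3: a=3 b=17/38 c=-203/228 d=203/2052
S(17/2) = 1217/608

Δ: Δ0=5/3, Δ1=-1, Δ2=1, Δ3=-4/3
row 1: diag=8, rhs=-16; c'=1/8, d'=-2
row 2: denom=8−1·1/8=63/8; d'=(12−1·-2)/(63/8)=16/9
row 3: denom=12−3·8/21=76/7; d'=(-14−3·16/9)/(76/7)=-203/114
back: M3=-203/114
back: M2=16/9−8/21·-203/114=140/57
back: M1=-2−1/8·140/57=-263/114
M: M0=0, M1=-263/114, M2=140/57, M3=-203/114, M4=0
seg 0: a=-4, c=M0/2=0, d=(M1−M0)/(6·3)=-263/2052, b=Δ0−h0·(2M0+M1)/6=643/228
seg 1: a=1, c=M1/2=-263/228, d=(M2−M1)/(6·1)=181/228, b=Δ1−h1·(2M1+M2)/6=-73/114
seg 2: a=0, c=M2/2=70/57, d=(M3−M2)/(6·3)=-161/684, b=Δ2−h2·(2M2+M3)/6=-43/76
seg 3: a=3, c=M3/2=-203/228, d=(M4−M3)/(6·3)=203/2052, b=Δ3−h3·(2M3+M4)/6=17/38
t_q=17/2 → seg 3, τ=3/2; S=3+17/38·τ+-203/228·τ²+203/2052·τ³=1217/608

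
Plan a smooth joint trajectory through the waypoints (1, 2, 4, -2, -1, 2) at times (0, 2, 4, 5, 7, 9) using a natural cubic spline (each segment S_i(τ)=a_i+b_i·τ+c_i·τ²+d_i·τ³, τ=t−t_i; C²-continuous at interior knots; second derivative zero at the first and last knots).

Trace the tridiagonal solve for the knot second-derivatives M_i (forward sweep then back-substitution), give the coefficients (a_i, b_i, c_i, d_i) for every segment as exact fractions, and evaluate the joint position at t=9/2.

Δ: Δ0=1/2, Δ1=1, Δ2=-6, Δ3=1/2, Δ4=3/2
row 1: diag=8, rhs=3; c'=1/4, d'=3/8
row 2: denom=6−2·1/4=11/2; d'=(-42−2·3/8)/(11/2)=-171/22
row 3: denom=6−1·2/11=64/11; d'=(39−1·-171/22)/(64/11)=1029/128
row 4: denom=8−2·11/32=117/16; d'=(6−2·1029/128)/(117/16)=-215/156
back: M4=-215/156
back: M3=1029/128−11/32·-215/156=332/39
back: M2=-171/22−2/11·332/39=-727/78
back: M1=3/8−1/4·-727/78=211/78
M: M0=0, M1=211/78, M2=-727/78, M3=332/39, M4=-215/156, M5=0
seg 0: a=1, c=M0/2=0, d=(M1−M0)/(6·2)=211/936, b=Δ0−h0·(2M0+M1)/6=-47/117
seg 1: a=2, c=M1/2=211/156, d=(M2−M1)/(6·2)=-469/468, b=Δ1−h1·(2M1+M2)/6=539/234
seg 2: a=4, c=M2/2=-727/156, d=(M3−M2)/(6·1)=107/36, b=Δ2−h2·(2M2+M3)/6=-1009/234
seg 3: a=-2, c=M3/2=166/39, d=(M4−M3)/(6·2)=-1543/1872, b=Δ3−h3·(2M3+M4)/6=-2207/468
seg 4: a=-1, c=M4/2=-215/312, d=(M5−M4)/(6·2)=215/1872, b=Δ4−h4·(2M4+M5)/6=283/117
t_q=9/2 → seg 2, τ=1/2; S=4+-1009/234·τ+-727/156·τ²+107/36·τ³=437/416

  seg 0: a=1 b=-47/117 c=0 d=211/936
  seg 1: a=2 b=539/234 c=211/156 d=-469/468
  seg 2: a=4 b=-1009/234 c=-727/156 d=107/36
  seg 3: a=-2 b=-2207/468 c=166/39 d=-1543/1872
  seg 4: a=-1 b=283/117 c=-215/312 d=215/1872
S(9/2) = 437/416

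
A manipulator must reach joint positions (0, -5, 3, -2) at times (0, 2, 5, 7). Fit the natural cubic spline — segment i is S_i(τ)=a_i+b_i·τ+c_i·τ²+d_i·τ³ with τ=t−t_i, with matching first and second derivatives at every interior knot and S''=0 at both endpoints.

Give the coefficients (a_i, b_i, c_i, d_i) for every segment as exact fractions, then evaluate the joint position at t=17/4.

  seg 0: a=0 b=-167/42 c=0 d=31/84
  seg 1: a=-5 b=19/42 c=31/14 d=-31/63
  seg 2: a=3 b=19/42 c=-31/14 d=31/84
S(17/4) = 727/448

Δ: Δ0=-5/2, Δ1=8/3, Δ2=-5/2
row 1: diag=10, rhs=31; c'=3/10, d'=31/10
row 2: denom=10−3·3/10=91/10; d'=(-31−3·31/10)/(91/10)=-31/7
back: M2=-31/7
back: M1=31/10−3/10·-31/7=31/7
M: M0=0, M1=31/7, M2=-31/7, M3=0
seg 0: a=0, c=M0/2=0, d=(M1−M0)/(6·2)=31/84, b=Δ0−h0·(2M0+M1)/6=-167/42
seg 1: a=-5, c=M1/2=31/14, d=(M2−M1)/(6·3)=-31/63, b=Δ1−h1·(2M1+M2)/6=19/42
seg 2: a=3, c=M2/2=-31/14, d=(M3−M2)/(6·2)=31/84, b=Δ2−h2·(2M2+M3)/6=19/42
t_q=17/4 → seg 1, τ=9/4; S=-5+19/42·τ+31/14·τ²+-31/63·τ³=727/448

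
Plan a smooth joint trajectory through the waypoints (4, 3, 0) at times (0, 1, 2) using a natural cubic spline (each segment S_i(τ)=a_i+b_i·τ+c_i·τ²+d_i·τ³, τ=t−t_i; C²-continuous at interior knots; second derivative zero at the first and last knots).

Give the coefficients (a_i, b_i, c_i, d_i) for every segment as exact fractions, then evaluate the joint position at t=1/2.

Δ: Δ0=-1, Δ1=-3
row 1: diag=4, rhs=-12; c'=1/4, d'=-3
back: M1=-3
M: M0=0, M1=-3, M2=0
seg 0: a=4, c=M0/2=0, d=(M1−M0)/(6·1)=-1/2, b=Δ0−h0·(2M0+M1)/6=-1/2
seg 1: a=3, c=M1/2=-3/2, d=(M2−M1)/(6·1)=1/2, b=Δ1−h1·(2M1+M2)/6=-2
t_q=1/2 → seg 0, τ=1/2; S=4+-1/2·τ+0·τ²+-1/2·τ³=59/16

  seg 0: a=4 b=-1/2 c=0 d=-1/2
  seg 1: a=3 b=-2 c=-3/2 d=1/2
S(1/2) = 59/16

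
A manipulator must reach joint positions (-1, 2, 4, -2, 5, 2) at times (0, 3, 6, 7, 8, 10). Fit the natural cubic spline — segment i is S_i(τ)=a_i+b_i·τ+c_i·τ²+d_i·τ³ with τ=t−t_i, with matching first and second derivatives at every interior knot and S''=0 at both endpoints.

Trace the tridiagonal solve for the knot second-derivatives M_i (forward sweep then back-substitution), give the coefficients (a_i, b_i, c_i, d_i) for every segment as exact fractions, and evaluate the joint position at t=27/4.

Δ: Δ0=1, Δ1=2/3, Δ2=-6, Δ3=7, Δ4=-3/2
row 1: diag=12, rhs=-2; c'=1/4, d'=-1/6
row 2: denom=8−3·1/4=29/4; d'=(-40−3·-1/6)/(29/4)=-158/29
row 3: denom=4−1·4/29=112/29; d'=(78−1·-158/29)/(112/29)=605/28
row 4: denom=6−1·29/112=643/112; d'=(-51−1·605/28)/(643/112)=-8132/643
back: M4=-8132/643
back: M3=605/28−29/112·-8132/643=15999/643
back: M2=-158/29−4/29·15999/643=-5710/643
back: M1=-1/6−1/4·-5710/643=3961/1929
M: M0=0, M1=3961/1929, M2=-5710/643, M3=15999/643, M4=-8132/643, M5=0
seg 0: a=-1, c=M0/2=0, d=(M1−M0)/(6·3)=3961/34722, b=Δ0−h0·(2M0+M1)/6=-103/3858
seg 1: a=2, c=M1/2=3961/3858, d=(M2−M1)/(6·3)=-21091/34722, b=Δ1−h1·(2M1+M2)/6=5890/1929
seg 2: a=4, c=M2/2=-2855/643, d=(M3−M2)/(6·1)=21709/3858, b=Δ2−h2·(2M2+M3)/6=-27727/3858
seg 3: a=-2, c=M3/2=15999/1286, d=(M4−M3)/(6·1)=-24131/3858, b=Δ3−h3·(2M3+M4)/6=1570/1929
seg 4: a=5, c=M4/2=-4066/643, d=(M5−M4)/(6·2)=2033/1929, b=Δ4−h4·(2M4+M5)/6=26741/3858
t_q=27/4 → seg 2, τ=3/4; S=4+-27727/3858·τ+-2855/643·τ²+21709/3858·τ³=-124595/82304

  seg 0: a=-1 b=-103/3858 c=0 d=3961/34722
  seg 1: a=2 b=5890/1929 c=3961/3858 d=-21091/34722
  seg 2: a=4 b=-27727/3858 c=-2855/643 d=21709/3858
  seg 3: a=-2 b=1570/1929 c=15999/1286 d=-24131/3858
  seg 4: a=5 b=26741/3858 c=-4066/643 d=2033/1929
S(27/4) = -124595/82304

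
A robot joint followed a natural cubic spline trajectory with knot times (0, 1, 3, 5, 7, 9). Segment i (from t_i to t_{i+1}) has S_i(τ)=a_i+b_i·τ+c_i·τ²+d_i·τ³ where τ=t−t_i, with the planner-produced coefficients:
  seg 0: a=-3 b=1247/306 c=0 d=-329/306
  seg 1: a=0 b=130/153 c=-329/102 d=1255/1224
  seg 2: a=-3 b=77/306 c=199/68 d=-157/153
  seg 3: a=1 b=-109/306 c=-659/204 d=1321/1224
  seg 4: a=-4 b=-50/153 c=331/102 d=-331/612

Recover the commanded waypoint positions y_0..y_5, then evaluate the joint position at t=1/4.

y_0 = S_0(0) = a_0 = -3
y_1 = S_1(0) = a_1 = 0
y_2 = S_2(0) = a_2 = -3
y_3 = S_3(0) = a_3 = 1
y_4 = S_4(0) = a_4 = -4
y_5 = S_4(2) = 4
t_q=1/4 is in segment 0 (τ=1/4); S_0(τ)=-13043/6528

y_0=-3 y_1=0 y_2=-3 y_3=1 y_4=-4 y_5=4
S(1/4) = -13043/6528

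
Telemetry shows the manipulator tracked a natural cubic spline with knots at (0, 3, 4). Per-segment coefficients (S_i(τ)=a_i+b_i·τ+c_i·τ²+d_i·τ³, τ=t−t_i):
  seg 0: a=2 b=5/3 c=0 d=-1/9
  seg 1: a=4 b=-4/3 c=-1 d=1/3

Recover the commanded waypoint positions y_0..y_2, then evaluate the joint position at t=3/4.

y_0=2 y_1=4 y_2=2
S(3/4) = 205/64

y_0 = S_0(0) = a_0 = 2
y_1 = S_1(0) = a_1 = 4
y_2 = S_1(1) = 2
t_q=3/4 is in segment 0 (τ=3/4); S_0(τ)=205/64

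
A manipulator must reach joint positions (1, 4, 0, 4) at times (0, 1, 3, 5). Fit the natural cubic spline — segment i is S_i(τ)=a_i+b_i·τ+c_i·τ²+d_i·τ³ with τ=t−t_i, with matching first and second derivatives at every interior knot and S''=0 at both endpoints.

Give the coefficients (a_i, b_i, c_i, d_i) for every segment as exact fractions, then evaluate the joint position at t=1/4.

Δ: Δ0=3, Δ1=-2, Δ2=2
row 1: diag=6, rhs=-30; c'=1/3, d'=-5
row 2: denom=8−2·1/3=22/3; d'=(24−2·-5)/(22/3)=51/11
back: M2=51/11
back: M1=-5−1/3·51/11=-72/11
M: M0=0, M1=-72/11, M2=51/11, M3=0
seg 0: a=1, c=M0/2=0, d=(M1−M0)/(6·1)=-12/11, b=Δ0−h0·(2M0+M1)/6=45/11
seg 1: a=4, c=M1/2=-36/11, d=(M2−M1)/(6·2)=41/44, b=Δ1−h1·(2M1+M2)/6=9/11
seg 2: a=0, c=M2/2=51/22, d=(M3−M2)/(6·2)=-17/44, b=Δ2−h2·(2M2+M3)/6=-12/11
t_q=1/4 → seg 0, τ=1/4; S=1+45/11·τ+0·τ²+-12/11·τ³=353/176

  seg 0: a=1 b=45/11 c=0 d=-12/11
  seg 1: a=4 b=9/11 c=-36/11 d=41/44
  seg 2: a=0 b=-12/11 c=51/22 d=-17/44
S(1/4) = 353/176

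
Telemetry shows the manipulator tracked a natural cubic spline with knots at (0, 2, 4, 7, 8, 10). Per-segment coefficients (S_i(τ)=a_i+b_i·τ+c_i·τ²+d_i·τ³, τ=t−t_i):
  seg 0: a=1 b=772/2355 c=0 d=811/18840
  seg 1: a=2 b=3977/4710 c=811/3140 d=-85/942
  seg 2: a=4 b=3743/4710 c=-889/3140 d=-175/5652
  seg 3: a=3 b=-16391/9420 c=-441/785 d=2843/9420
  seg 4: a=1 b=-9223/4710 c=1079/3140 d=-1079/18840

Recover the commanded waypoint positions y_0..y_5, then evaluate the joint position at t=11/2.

y_0 = S_0(0) = a_0 = 1
y_1 = S_1(0) = a_1 = 2
y_2 = S_2(0) = a_2 = 4
y_3 = S_3(0) = a_3 = 3
y_4 = S_4(0) = a_4 = 1
y_5 = S_4(2) = -2
t_q=11/2 is in segment 2 (τ=3/2); S_2(τ)=111797/25120

y_0=1 y_1=2 y_2=4 y_3=3 y_4=1 y_5=-2
S(11/2) = 111797/25120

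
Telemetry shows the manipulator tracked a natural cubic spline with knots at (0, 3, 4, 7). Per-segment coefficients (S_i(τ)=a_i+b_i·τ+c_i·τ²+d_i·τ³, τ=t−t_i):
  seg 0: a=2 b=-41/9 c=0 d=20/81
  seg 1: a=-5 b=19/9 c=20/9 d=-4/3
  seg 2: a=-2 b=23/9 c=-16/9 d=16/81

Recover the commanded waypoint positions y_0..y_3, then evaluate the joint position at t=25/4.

y_0=2 y_1=-5 y_2=-2 y_3=-5
S(25/4) = -3

y_0 = S_0(0) = a_0 = 2
y_1 = S_1(0) = a_1 = -5
y_2 = S_2(0) = a_2 = -2
y_3 = S_2(3) = -5
t_q=25/4 is in segment 2 (τ=9/4); S_2(τ)=-3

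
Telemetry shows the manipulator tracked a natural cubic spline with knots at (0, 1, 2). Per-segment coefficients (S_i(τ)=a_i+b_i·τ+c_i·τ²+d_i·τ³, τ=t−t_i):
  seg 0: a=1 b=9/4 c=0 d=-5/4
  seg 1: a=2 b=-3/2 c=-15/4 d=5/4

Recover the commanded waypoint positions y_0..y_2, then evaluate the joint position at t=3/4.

y_0=1 y_1=2 y_2=-2
S(3/4) = 553/256

y_0 = S_0(0) = a_0 = 1
y_1 = S_1(0) = a_1 = 2
y_2 = S_1(1) = -2
t_q=3/4 is in segment 0 (τ=3/4); S_0(τ)=553/256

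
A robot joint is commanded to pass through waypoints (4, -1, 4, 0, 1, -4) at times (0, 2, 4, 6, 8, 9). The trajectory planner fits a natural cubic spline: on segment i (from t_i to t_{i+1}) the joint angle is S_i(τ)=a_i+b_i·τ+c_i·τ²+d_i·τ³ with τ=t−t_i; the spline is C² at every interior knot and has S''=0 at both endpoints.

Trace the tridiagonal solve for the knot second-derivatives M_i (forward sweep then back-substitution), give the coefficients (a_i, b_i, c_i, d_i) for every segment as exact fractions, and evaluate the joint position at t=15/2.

  seg 0: a=4 b=-650/153 c=0 d=535/1224
  seg 1: a=-1 b=305/306 c=535/204 d=-1145/1224
  seg 2: a=4 b=40/153 c=-305/102 d=569/612
  seg 3: a=0 b=-83/153 c=44/17 d=-1265/1224
  seg 4: a=1 b=-793/306 c=-737/204 d=737/612
S(15/2) = 4967/3264

Δ: Δ0=-5/2, Δ1=5/2, Δ2=-2, Δ3=1/2, Δ4=-5
row 1: diag=8, rhs=30; c'=1/4, d'=15/4
row 2: denom=8−2·1/4=15/2; d'=(-27−2·15/4)/(15/2)=-23/5
row 3: denom=8−2·4/15=112/15; d'=(15−2·-23/5)/(112/15)=363/112
row 4: denom=6−2·15/56=153/28; d'=(-33−2·363/112)/(153/28)=-737/102
back: M4=-737/102
back: M3=363/112−15/56·-737/102=88/17
back: M2=-23/5−4/15·88/17=-305/51
back: M1=15/4−1/4·-305/51=535/102
M: M0=0, M1=535/102, M2=-305/51, M3=88/17, M4=-737/102, M5=0
seg 0: a=4, c=M0/2=0, d=(M1−M0)/(6·2)=535/1224, b=Δ0−h0·(2M0+M1)/6=-650/153
seg 1: a=-1, c=M1/2=535/204, d=(M2−M1)/(6·2)=-1145/1224, b=Δ1−h1·(2M1+M2)/6=305/306
seg 2: a=4, c=M2/2=-305/102, d=(M3−M2)/(6·2)=569/612, b=Δ2−h2·(2M2+M3)/6=40/153
seg 3: a=0, c=M3/2=44/17, d=(M4−M3)/(6·2)=-1265/1224, b=Δ3−h3·(2M3+M4)/6=-83/153
seg 4: a=1, c=M4/2=-737/204, d=(M5−M4)/(6·1)=737/612, b=Δ4−h4·(2M4+M5)/6=-793/306
t_q=15/2 → seg 3, τ=3/2; S=0+-83/153·τ+44/17·τ²+-1265/1224·τ³=4967/3264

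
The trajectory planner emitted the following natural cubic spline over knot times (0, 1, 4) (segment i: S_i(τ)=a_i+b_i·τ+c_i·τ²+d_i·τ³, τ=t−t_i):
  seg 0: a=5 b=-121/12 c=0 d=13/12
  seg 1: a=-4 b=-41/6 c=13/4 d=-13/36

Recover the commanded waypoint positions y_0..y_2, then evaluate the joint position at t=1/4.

y_0=5 y_1=-4 y_2=-5
S(1/4) = 639/256

y_0 = S_0(0) = a_0 = 5
y_1 = S_1(0) = a_1 = -4
y_2 = S_1(3) = -5
t_q=1/4 is in segment 0 (τ=1/4); S_0(τ)=639/256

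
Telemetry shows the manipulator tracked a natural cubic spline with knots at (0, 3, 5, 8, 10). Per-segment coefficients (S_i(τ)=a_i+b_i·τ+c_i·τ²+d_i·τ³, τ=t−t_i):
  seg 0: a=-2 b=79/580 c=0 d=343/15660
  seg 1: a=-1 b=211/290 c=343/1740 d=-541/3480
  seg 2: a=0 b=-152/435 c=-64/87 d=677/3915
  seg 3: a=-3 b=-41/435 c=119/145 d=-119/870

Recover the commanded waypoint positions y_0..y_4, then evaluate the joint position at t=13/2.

y_0 = S_0(0) = a_0 = -2
y_1 = S_1(0) = a_1 = -1
y_2 = S_2(0) = a_2 = 0
y_3 = S_3(0) = a_3 = -3
y_4 = S_3(2) = -1
t_q=13/2 is in segment 2 (τ=3/2); S_2(τ)=-1851/1160

y_0=-2 y_1=-1 y_2=0 y_3=-3 y_4=-1
S(13/2) = -1851/1160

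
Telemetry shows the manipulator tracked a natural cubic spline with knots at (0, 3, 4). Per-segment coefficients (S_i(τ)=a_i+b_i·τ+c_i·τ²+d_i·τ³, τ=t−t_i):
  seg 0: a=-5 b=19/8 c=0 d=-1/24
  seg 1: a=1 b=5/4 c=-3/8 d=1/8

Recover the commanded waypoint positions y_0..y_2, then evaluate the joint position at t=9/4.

y_0=-5 y_1=1 y_2=2
S(9/4) = -67/512

y_0 = S_0(0) = a_0 = -5
y_1 = S_1(0) = a_1 = 1
y_2 = S_1(1) = 2
t_q=9/4 is in segment 0 (τ=9/4); S_0(τ)=-67/512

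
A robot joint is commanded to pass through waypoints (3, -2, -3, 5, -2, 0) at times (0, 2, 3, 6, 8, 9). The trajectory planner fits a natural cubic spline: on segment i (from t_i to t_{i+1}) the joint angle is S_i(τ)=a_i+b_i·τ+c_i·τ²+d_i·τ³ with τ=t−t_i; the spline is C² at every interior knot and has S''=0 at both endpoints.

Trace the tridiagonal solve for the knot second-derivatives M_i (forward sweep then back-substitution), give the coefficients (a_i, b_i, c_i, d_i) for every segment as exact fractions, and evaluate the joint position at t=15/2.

  seg 0: a=3 b=-4690/1731 c=0 d=725/13848
  seg 1: a=-2 b=-7205/3462 c=725/2308 d=5311/6924
  seg 2: a=-3 b=5873/6924 c=1509/577 d=-4637/6924
  seg 3: a=5 b=-5339/3462 c=-7875/2308 d=16847/13848
  seg 4: a=-2 b=-1024/1731 c=2243/577 d=-2243/1731
S(15/2) = -32661/36928

Δ: Δ0=-5/2, Δ1=-1, Δ2=8/3, Δ3=-7/2, Δ4=2
row 1: diag=6, rhs=9; c'=1/6, d'=3/2
row 2: denom=8−1·1/6=47/6; d'=(22−1·3/2)/(47/6)=123/47
row 3: denom=10−3·18/47=416/47; d'=(-37−3·123/47)/(416/47)=-527/104
row 4: denom=6−2·47/208=577/104; d'=(33−2·-527/104)/(577/104)=4486/577
back: M4=4486/577
back: M3=-527/104−47/208·4486/577=-7875/1154
back: M2=123/47−18/47·-7875/1154=3018/577
back: M1=3/2−1/6·3018/577=725/1154
M: M0=0, M1=725/1154, M2=3018/577, M3=-7875/1154, M4=4486/577, M5=0
seg 0: a=3, c=M0/2=0, d=(M1−M0)/(6·2)=725/13848, b=Δ0−h0·(2M0+M1)/6=-4690/1731
seg 1: a=-2, c=M1/2=725/2308, d=(M2−M1)/(6·1)=5311/6924, b=Δ1−h1·(2M1+M2)/6=-7205/3462
seg 2: a=-3, c=M2/2=1509/577, d=(M3−M2)/(6·3)=-4637/6924, b=Δ2−h2·(2M2+M3)/6=5873/6924
seg 3: a=5, c=M3/2=-7875/2308, d=(M4−M3)/(6·2)=16847/13848, b=Δ3−h3·(2M3+M4)/6=-5339/3462
seg 4: a=-2, c=M4/2=2243/577, d=(M5−M4)/(6·1)=-2243/1731, b=Δ4−h4·(2M4+M5)/6=-1024/1731
t_q=15/2 → seg 3, τ=3/2; S=5+-5339/3462·τ+-7875/2308·τ²+16847/13848·τ³=-32661/36928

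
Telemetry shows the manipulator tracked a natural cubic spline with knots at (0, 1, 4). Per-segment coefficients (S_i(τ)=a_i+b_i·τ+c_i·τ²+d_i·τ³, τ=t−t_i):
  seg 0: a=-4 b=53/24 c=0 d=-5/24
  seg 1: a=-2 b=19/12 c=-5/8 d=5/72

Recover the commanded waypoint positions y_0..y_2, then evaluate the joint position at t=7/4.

y_0 = S_0(0) = a_0 = -4
y_1 = S_1(0) = a_1 = -2
y_2 = S_1(3) = -1
t_q=7/4 is in segment 1 (τ=3/4); S_1(τ)=-581/512

y_0=-4 y_1=-2 y_2=-1
S(7/4) = -581/512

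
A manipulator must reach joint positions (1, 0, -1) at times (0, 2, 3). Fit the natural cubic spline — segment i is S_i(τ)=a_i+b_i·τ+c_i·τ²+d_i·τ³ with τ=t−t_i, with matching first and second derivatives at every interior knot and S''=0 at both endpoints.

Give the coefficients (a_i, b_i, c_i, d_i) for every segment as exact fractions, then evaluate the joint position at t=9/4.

  seg 0: a=1 b=-1/3 c=0 d=-1/24
  seg 1: a=0 b=-5/6 c=-1/4 d=1/12
S(9/4) = -57/256

Δ: Δ0=-1/2, Δ1=-1
row 1: diag=6, rhs=-3; c'=1/6, d'=-1/2
back: M1=-1/2
M: M0=0, M1=-1/2, M2=0
seg 0: a=1, c=M0/2=0, d=(M1−M0)/(6·2)=-1/24, b=Δ0−h0·(2M0+M1)/6=-1/3
seg 1: a=0, c=M1/2=-1/4, d=(M2−M1)/(6·1)=1/12, b=Δ1−h1·(2M1+M2)/6=-5/6
t_q=9/4 → seg 1, τ=1/4; S=0+-5/6·τ+-1/4·τ²+1/12·τ³=-57/256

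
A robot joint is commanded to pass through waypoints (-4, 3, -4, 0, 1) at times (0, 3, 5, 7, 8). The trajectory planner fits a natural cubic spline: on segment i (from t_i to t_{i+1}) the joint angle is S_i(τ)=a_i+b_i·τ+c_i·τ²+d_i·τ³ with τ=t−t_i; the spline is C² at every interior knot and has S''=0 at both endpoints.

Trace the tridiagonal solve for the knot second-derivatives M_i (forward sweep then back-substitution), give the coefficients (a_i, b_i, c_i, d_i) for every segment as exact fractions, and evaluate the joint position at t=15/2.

Δ: Δ0=7/3, Δ1=-7/2, Δ2=2, Δ3=1
row 1: diag=10, rhs=-35; c'=1/5, d'=-7/2
row 2: denom=8−2·1/5=38/5; d'=(33−2·-7/2)/(38/5)=100/19
row 3: denom=6−2·5/19=104/19; d'=(-6−2·100/19)/(104/19)=-157/52
back: M3=-157/52
back: M2=100/19−5/19·-157/52=315/52
back: M1=-7/2−1/5·315/52=-245/52
M: M0=0, M1=-245/52, M2=315/52, M3=-157/52, M4=0
seg 0: a=-4, c=M0/2=0, d=(M1−M0)/(6·3)=-245/936, b=Δ0−h0·(2M0+M1)/6=1463/312
seg 1: a=3, c=M1/2=-245/104, d=(M2−M1)/(6·2)=35/39, b=Δ1−h1·(2M1+M2)/6=-371/156
seg 2: a=-4, c=M2/2=315/104, d=(M3−M2)/(6·2)=-59/78, b=Δ2−h2·(2M2+M3)/6=-161/156
seg 3: a=0, c=M3/2=-157/104, d=(M4−M3)/(6·1)=157/312, b=Δ3−h3·(2M3+M4)/6=313/156
t_q=15/2 → seg 3, τ=1/2; S=0+313/156·τ+-157/104·τ²+157/312·τ³=573/832

  seg 0: a=-4 b=1463/312 c=0 d=-245/936
  seg 1: a=3 b=-371/156 c=-245/104 d=35/39
  seg 2: a=-4 b=-161/156 c=315/104 d=-59/78
  seg 3: a=0 b=313/156 c=-157/104 d=157/312
S(15/2) = 573/832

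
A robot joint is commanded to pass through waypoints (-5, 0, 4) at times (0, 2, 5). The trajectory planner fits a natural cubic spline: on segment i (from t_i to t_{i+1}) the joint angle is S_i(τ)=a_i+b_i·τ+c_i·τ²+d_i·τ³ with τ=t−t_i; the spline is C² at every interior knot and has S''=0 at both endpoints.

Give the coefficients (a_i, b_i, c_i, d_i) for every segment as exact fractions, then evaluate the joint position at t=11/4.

  seg 0: a=-5 b=41/15 c=0 d=-7/120
  seg 1: a=0 b=61/30 c=-7/20 d=7/180
S(11/4) = 1721/1280

Δ: Δ0=5/2, Δ1=4/3
row 1: diag=10, rhs=-7; c'=3/10, d'=-7/10
back: M1=-7/10
M: M0=0, M1=-7/10, M2=0
seg 0: a=-5, c=M0/2=0, d=(M1−M0)/(6·2)=-7/120, b=Δ0−h0·(2M0+M1)/6=41/15
seg 1: a=0, c=M1/2=-7/20, d=(M2−M1)/(6·3)=7/180, b=Δ1−h1·(2M1+M2)/6=61/30
t_q=11/4 → seg 1, τ=3/4; S=0+61/30·τ+-7/20·τ²+7/180·τ³=1721/1280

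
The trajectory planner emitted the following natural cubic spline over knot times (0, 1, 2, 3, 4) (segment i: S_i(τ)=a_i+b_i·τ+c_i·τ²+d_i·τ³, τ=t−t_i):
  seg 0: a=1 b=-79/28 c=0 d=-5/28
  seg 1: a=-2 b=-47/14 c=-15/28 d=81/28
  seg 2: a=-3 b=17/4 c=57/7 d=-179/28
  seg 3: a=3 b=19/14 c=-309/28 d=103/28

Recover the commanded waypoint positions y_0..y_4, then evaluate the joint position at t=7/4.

y_0 = S_0(0) = a_0 = 1
y_1 = S_1(0) = a_1 = -2
y_2 = S_2(0) = a_2 = -3
y_3 = S_3(0) = a_3 = 3
y_4 = S_3(1) = -3
t_q=7/4 is in segment 1 (τ=3/4); S_1(τ)=-6449/1792

y_0=1 y_1=-2 y_2=-3 y_3=3 y_4=-3
S(7/4) = -6449/1792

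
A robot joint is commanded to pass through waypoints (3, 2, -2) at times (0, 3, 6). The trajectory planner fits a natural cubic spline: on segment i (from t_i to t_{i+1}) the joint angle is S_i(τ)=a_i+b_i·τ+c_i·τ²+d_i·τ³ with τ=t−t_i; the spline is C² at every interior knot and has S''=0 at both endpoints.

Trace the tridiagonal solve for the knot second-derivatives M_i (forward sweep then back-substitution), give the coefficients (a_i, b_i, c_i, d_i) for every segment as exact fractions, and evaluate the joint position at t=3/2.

  seg 0: a=3 b=-1/12 c=0 d=-1/36
  seg 1: a=2 b=-5/6 c=-1/4 d=1/36
S(3/2) = 89/32

Δ: Δ0=-1/3, Δ1=-4/3
row 1: diag=12, rhs=-6; c'=1/4, d'=-1/2
back: M1=-1/2
M: M0=0, M1=-1/2, M2=0
seg 0: a=3, c=M0/2=0, d=(M1−M0)/(6·3)=-1/36, b=Δ0−h0·(2M0+M1)/6=-1/12
seg 1: a=2, c=M1/2=-1/4, d=(M2−M1)/(6·3)=1/36, b=Δ1−h1·(2M1+M2)/6=-5/6
t_q=3/2 → seg 0, τ=3/2; S=3+-1/12·τ+0·τ²+-1/36·τ³=89/32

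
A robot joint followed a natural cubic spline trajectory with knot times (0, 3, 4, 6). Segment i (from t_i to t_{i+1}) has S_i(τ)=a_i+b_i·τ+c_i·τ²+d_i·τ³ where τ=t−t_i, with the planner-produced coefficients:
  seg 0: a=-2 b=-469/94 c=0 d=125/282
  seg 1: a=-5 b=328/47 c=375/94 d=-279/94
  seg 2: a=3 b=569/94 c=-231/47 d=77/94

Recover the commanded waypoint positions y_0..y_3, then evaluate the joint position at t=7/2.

y_0 = S_0(0) = a_0 = -2
y_1 = S_1(0) = a_1 = -5
y_2 = S_2(0) = a_2 = 3
y_3 = S_2(2) = 2
t_q=7/2 is in segment 1 (τ=1/2); S_1(τ)=-665/752

y_0=-2 y_1=-5 y_2=3 y_3=2
S(7/2) = -665/752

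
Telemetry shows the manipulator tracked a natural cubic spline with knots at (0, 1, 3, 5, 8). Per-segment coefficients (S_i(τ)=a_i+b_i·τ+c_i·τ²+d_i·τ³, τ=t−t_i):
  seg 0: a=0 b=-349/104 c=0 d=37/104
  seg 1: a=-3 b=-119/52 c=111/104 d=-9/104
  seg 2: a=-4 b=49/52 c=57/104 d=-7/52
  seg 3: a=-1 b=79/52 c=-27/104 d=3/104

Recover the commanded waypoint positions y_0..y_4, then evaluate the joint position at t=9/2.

y_0 = S_0(0) = a_0 = 0
y_1 = S_1(0) = a_1 = -3
y_2 = S_2(0) = a_2 = -4
y_3 = S_3(0) = a_3 = -1
y_4 = S_3(3) = 2
t_q=9/2 is in segment 2 (τ=3/2); S_2(τ)=-47/26

y_0=0 y_1=-3 y_2=-4 y_3=-1 y_4=2
S(9/2) = -47/26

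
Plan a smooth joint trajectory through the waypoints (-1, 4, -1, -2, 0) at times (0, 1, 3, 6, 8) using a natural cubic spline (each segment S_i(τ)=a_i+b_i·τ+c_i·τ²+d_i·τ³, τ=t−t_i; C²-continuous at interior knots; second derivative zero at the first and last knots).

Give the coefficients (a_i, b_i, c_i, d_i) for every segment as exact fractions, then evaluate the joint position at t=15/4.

  seg 0: a=-1 b=19487/3036 c=0 d=-4307/3036
  seg 1: a=4 b=3283/1518 c=-4307/1012 d=5843/6072
  seg 2: a=-1 b=-2515/759 c=384/253 d=-398/2277
  seg 3: a=-2 b=815/759 c=-14/253 d=7/759
S(15/4) = -1991/736

Δ: Δ0=5, Δ1=-5/2, Δ2=-1/3, Δ3=1
row 1: diag=6, rhs=-45; c'=1/3, d'=-15/2
row 2: denom=10−2·1/3=28/3; d'=(13−2·-15/2)/(28/3)=3
row 3: denom=10−3·9/28=253/28; d'=(8−3·3)/(253/28)=-28/253
back: M3=-28/253
back: M2=3−9/28·-28/253=768/253
back: M1=-15/2−1/3·768/253=-4307/506
M: M0=0, M1=-4307/506, M2=768/253, M3=-28/253, M4=0
seg 0: a=-1, c=M0/2=0, d=(M1−M0)/(6·1)=-4307/3036, b=Δ0−h0·(2M0+M1)/6=19487/3036
seg 1: a=4, c=M1/2=-4307/1012, d=(M2−M1)/(6·2)=5843/6072, b=Δ1−h1·(2M1+M2)/6=3283/1518
seg 2: a=-1, c=M2/2=384/253, d=(M3−M2)/(6·3)=-398/2277, b=Δ2−h2·(2M2+M3)/6=-2515/759
seg 3: a=-2, c=M3/2=-14/253, d=(M4−M3)/(6·2)=7/759, b=Δ3−h3·(2M3+M4)/6=815/759
t_q=15/4 → seg 2, τ=3/4; S=-1+-2515/759·τ+384/253·τ²+-398/2277·τ³=-1991/736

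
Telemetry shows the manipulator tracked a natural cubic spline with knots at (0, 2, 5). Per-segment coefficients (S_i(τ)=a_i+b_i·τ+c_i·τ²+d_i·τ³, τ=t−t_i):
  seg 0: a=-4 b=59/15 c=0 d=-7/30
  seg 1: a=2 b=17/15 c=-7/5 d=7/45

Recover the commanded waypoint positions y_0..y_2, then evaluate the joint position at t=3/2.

y_0=-4 y_1=2 y_2=-3
S(3/2) = 89/80

y_0 = S_0(0) = a_0 = -4
y_1 = S_1(0) = a_1 = 2
y_2 = S_1(3) = -3
t_q=3/2 is in segment 0 (τ=3/2); S_0(τ)=89/80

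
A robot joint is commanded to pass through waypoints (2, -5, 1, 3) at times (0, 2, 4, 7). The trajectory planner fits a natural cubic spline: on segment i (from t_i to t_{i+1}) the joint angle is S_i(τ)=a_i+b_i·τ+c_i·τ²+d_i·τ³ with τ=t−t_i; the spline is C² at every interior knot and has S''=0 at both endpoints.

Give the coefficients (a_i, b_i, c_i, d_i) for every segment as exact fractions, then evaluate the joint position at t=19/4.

  seg 0: a=2 b=-16/3 c=0 d=11/24
  seg 1: a=-5 b=1/6 c=11/4 d=-2/3
  seg 2: a=1 b=19/6 c=-5/4 d=5/36
S(19/4) = 699/256

Δ: Δ0=-7/2, Δ1=3, Δ2=2/3
row 1: diag=8, rhs=39; c'=1/4, d'=39/8
row 2: denom=10−2·1/4=19/2; d'=(-14−2·39/8)/(19/2)=-5/2
back: M2=-5/2
back: M1=39/8−1/4·-5/2=11/2
M: M0=0, M1=11/2, M2=-5/2, M3=0
seg 0: a=2, c=M0/2=0, d=(M1−M0)/(6·2)=11/24, b=Δ0−h0·(2M0+M1)/6=-16/3
seg 1: a=-5, c=M1/2=11/4, d=(M2−M1)/(6·2)=-2/3, b=Δ1−h1·(2M1+M2)/6=1/6
seg 2: a=1, c=M2/2=-5/4, d=(M3−M2)/(6·3)=5/36, b=Δ2−h2·(2M2+M3)/6=19/6
t_q=19/4 → seg 2, τ=3/4; S=1+19/6·τ+-5/4·τ²+5/36·τ³=699/256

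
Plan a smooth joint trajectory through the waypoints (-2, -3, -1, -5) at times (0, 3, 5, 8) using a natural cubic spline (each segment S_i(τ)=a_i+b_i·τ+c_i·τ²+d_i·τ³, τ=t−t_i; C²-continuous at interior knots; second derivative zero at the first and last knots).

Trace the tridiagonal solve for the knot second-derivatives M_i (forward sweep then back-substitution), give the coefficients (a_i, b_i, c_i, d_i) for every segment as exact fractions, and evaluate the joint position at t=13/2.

  seg 0: a=-2 b=-43/48 c=0 d=1/16
  seg 1: a=-3 b=19/24 c=9/16 d=-11/48
  seg 2: a=-1 b=7/24 c=-13/16 d=13/144
S(13/2) = -267/128

Δ: Δ0=-1/3, Δ1=1, Δ2=-4/3
row 1: diag=10, rhs=8; c'=1/5, d'=4/5
row 2: denom=10−2·1/5=48/5; d'=(-14−2·4/5)/(48/5)=-13/8
back: M2=-13/8
back: M1=4/5−1/5·-13/8=9/8
M: M0=0, M1=9/8, M2=-13/8, M3=0
seg 0: a=-2, c=M0/2=0, d=(M1−M0)/(6·3)=1/16, b=Δ0−h0·(2M0+M1)/6=-43/48
seg 1: a=-3, c=M1/2=9/16, d=(M2−M1)/(6·2)=-11/48, b=Δ1−h1·(2M1+M2)/6=19/24
seg 2: a=-1, c=M2/2=-13/16, d=(M3−M2)/(6·3)=13/144, b=Δ2−h2·(2M2+M3)/6=7/24
t_q=13/2 → seg 2, τ=3/2; S=-1+7/24·τ+-13/16·τ²+13/144·τ³=-267/128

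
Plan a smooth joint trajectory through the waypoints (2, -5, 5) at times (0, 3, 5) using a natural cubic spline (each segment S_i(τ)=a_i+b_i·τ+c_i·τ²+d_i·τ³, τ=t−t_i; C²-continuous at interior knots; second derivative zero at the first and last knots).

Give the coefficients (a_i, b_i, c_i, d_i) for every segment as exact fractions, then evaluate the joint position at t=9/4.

Δ: Δ0=-7/3, Δ1=5
row 1: diag=10, rhs=44; c'=1/5, d'=22/5
back: M1=22/5
M: M0=0, M1=22/5, M2=0
seg 0: a=2, c=M0/2=0, d=(M1−M0)/(6·3)=11/45, b=Δ0−h0·(2M0+M1)/6=-68/15
seg 1: a=-5, c=M1/2=11/5, d=(M2−M1)/(6·2)=-11/30, b=Δ1−h1·(2M1+M2)/6=31/15
t_q=9/4 → seg 0, τ=9/4; S=2+-68/15·τ+0·τ²+11/45·τ³=-1733/320

  seg 0: a=2 b=-68/15 c=0 d=11/45
  seg 1: a=-5 b=31/15 c=11/5 d=-11/30
S(9/4) = -1733/320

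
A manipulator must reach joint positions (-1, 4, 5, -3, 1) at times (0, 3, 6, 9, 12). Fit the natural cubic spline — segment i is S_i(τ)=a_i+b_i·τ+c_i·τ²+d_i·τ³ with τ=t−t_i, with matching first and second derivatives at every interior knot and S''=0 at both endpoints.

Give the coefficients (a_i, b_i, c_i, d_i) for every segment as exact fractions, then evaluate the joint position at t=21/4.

Δ: Δ0=5/3, Δ1=1/3, Δ2=-8/3, Δ3=4/3
row 1: diag=12, rhs=-8; c'=1/4, d'=-2/3
row 2: denom=12−3·1/4=45/4; d'=(-18−3·-2/3)/(45/4)=-64/45
row 3: denom=12−3·4/15=56/5; d'=(24−3·-64/45)/(56/5)=53/21
back: M3=53/21
back: M2=-64/45−4/15·53/21=-44/21
back: M1=-2/3−1/4·-44/21=-1/7
M: M0=0, M1=-1/7, M2=-44/21, M3=53/21, M4=0
seg 0: a=-1, c=M0/2=0, d=(M1−M0)/(6·3)=-1/126, b=Δ0−h0·(2M0+M1)/6=73/42
seg 1: a=4, c=M1/2=-1/14, d=(M2−M1)/(6·3)=-41/378, b=Δ1−h1·(2M1+M2)/6=32/21
seg 2: a=5, c=M2/2=-22/21, d=(M3−M2)/(6·3)=97/378, b=Δ2−h2·(2M2+M3)/6=-11/6
seg 3: a=-3, c=M3/2=53/42, d=(M4−M3)/(6·3)=-53/378, b=Δ3−h3·(2M3+M4)/6=-25/21
t_q=21/4 → seg 1, τ=9/4; S=4+32/21·τ+-1/14·τ²+-41/378·τ³=5225/896

  seg 0: a=-1 b=73/42 c=0 d=-1/126
  seg 1: a=4 b=32/21 c=-1/14 d=-41/378
  seg 2: a=5 b=-11/6 c=-22/21 d=97/378
  seg 3: a=-3 b=-25/21 c=53/42 d=-53/378
S(21/4) = 5225/896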